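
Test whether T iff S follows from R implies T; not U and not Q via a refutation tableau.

No

Initial set: {(R implies T); (not U and not Q); not (T iff S)}.
(not U and not Q): α-rule — add not U, not Q.
(R implies T): β-rule — branch into not R  //  T.
  branch 1 (add not R):
    not (T iff S): β-rule — branch into T, not S  //  not T, S.
      branch 1.1 (add T, not S):
        ○ open, literals {Q=false, R=false, S=false, T=true, U=false}.
      branch 1.2 (add not T, S):
        ○ open, literals {Q=false, R=false, S=true, T=false, U=false}.
  branch 2 (add T):
    not (T iff S): β-rule — branch into T, not S  //  not T, S.
      branch 2.1 (add T, not S):
        ○ open, literals {Q=false, S=false, T=true, U=false}.
      branch 2.2 (add not T, S):
        × closes — contains both T and not T.
1 branch closed, 3 open.
An open branch gives a countermodel: Q=false, R=false, S=false, T=true, U=false (unmentioned atoms arbitrary); the premises hold there but the conclusion fails.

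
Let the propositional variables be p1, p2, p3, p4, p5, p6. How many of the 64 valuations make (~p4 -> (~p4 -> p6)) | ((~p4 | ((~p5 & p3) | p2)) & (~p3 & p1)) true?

52

Initial set: {((~p4 -> (~p4 -> p6)) | ((~p4 | ((~p5 & p3) | p2)) & (~p3 & p1)))}.
((~p4 -> (~p4 -> p6)) | ((~p4 | ((~p5 & p3) | p2)) & (~p3 & p1))): β-rule — branch into (~p4 -> (~p4 -> p6))  //  ((~p4 | ((~p5 & p3) | p2)) & (~p3 & p1)).
  branch 1 (add (~p4 -> (~p4 -> p6))):
    (~p4 -> (~p4 -> p6)): β-rule — branch into ~~p4  //  (~p4 -> p6).
      branch 1.1 (add ~~p4):
        ○ open, literals {p4=T}.
      branch 1.2 (add (~p4 -> p6)):
        (~p4 -> p6): β-rule — branch into ~~p4  //  p6.
          branch 1.2.1 (add ~~p4):
            ○ open, literals {p4=T}.
          branch 1.2.2 (add p6):
            ○ open, literals {p6=T}.
  branch 2 (add ((~p4 | ((~p5 & p3) | p2)) & (~p3 & p1))):
    ((~p4 | ((~p5 & p3) | p2)) & (~p3 & p1)): α-rule — add (~p4 | ((~p5 & p3) | p2)), (~p3 & p1).
    (~p3 & p1): α-rule — add ~p3, p1.
    (~p4 | ((~p5 & p3) | p2)): β-rule — branch into ~p4  //  ((~p5 & p3) | p2).
      branch 2.1 (add ~p4):
        ○ open, literals {p1=T, p3=F, p4=F}.
      branch 2.2 (add ((~p5 & p3) | p2)):
        ((~p5 & p3) | p2): β-rule — branch into (~p5 & p3)  //  p2.
          branch 2.2.1 (add (~p5 & p3)):
            (~p5 & p3): α-rule — add ~p5, p3.
            × closes — contains both p3 and ~p3.
          branch 2.2.2 (add p2):
            ○ open, literals {p1=T, p2=T, p3=F}.
1 branch closed, 5 open.
Each open branch fixes some atoms; the unmentioned ones are free. Counting distinct full assignments: branch {p4=T} (p1, p2, p3, p5, p6) contributes 32 new; branch {p4=T} (p1, p2, p3, p5, p6) contributes 0 new; branch {p6=T} (p1, p2, p3, p4, p5) contributes 16 new; branch {p1=T, p3=F, p4=F} (p2, p5, p6) contributes 4 new; branch {p1=T, p2=T, p3=F} (p4, p5, p6) contributes 0 new. Total: 52.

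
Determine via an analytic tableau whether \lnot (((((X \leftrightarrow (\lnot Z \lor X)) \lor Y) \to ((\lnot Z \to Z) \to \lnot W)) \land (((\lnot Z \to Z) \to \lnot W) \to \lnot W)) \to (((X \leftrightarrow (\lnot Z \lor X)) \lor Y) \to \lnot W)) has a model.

Initial set: {\lnot (((((X \leftrightarrow (\lnot Z \lor X)) \lor Y) \to ((\lnot Z \to Z) \to \lnot W)) \land (((\lnot Z \to Z) \to \lnot W) \to \lnot W)) \to (((X \leftrightarrow (\lnot Z \lor X)) \lor Y) \to \lnot W))}.
\lnot (((((X \leftrightarrow (\lnot Z \lor X)) \lor Y) \to ((\lnot Z \to Z) \to \lnot W)) \land (((\lnot Z \to Z) \to \lnot W) \to \lnot W)) \to (((X \leftrightarrow (\lnot Z \lor X)) \lor Y) \to \lnot W)): α-rule — add ((((X \leftrightarrow (\lnot Z \lor X)) \lor Y) \to ((\lnot Z \to Z) \to \lnot W)) \land (((\lnot Z \to Z) \to \lnot W) \to \lnot W)), \lnot (((X \leftrightarrow (\lnot Z \lor X)) \lor Y) \to \lnot W).
((((X \leftrightarrow (\lnot Z \lor X)) \lor Y) \to ((\lnot Z \to Z) \to \lnot W)) \land (((\lnot Z \to Z) \to \lnot W) \to \lnot W)): α-rule — add (((X \leftrightarrow (\lnot Z \lor X)) \lor Y) \to ((\lnot Z \to Z) \to \lnot W)), (((\lnot Z \to Z) \to \lnot W) \to \lnot W).
\lnot (((X \leftrightarrow (\lnot Z \lor X)) \lor Y) \to \lnot W): α-rule — add ((X \leftrightarrow (\lnot Z \lor X)) \lor Y), \lnot \lnot W.
(((X \leftrightarrow (\lnot Z \lor X)) \lor Y) \to ((\lnot Z \to Z) \to \lnot W)): β-rule — branch into \lnot ((X \leftrightarrow (\lnot Z \lor X)) \lor Y)  //  ((\lnot Z \to Z) \to \lnot W).
  branch 1 (add \lnot ((X \leftrightarrow (\lnot Z \lor X)) \lor Y)):
    \lnot ((X \leftrightarrow (\lnot Z \lor X)) \lor Y): α-rule — add \lnot (X \leftrightarrow (\lnot Z \lor X)), \lnot Y.
    (((\lnot Z \to Z) \to \lnot W) \to \lnot W): β-rule — branch into \lnot ((\lnot Z \to Z) \to \lnot W)  //  \lnot W.
      branch 1.1 (add \lnot ((\lnot Z \to Z) \to \lnot W)):
        \lnot ((\lnot Z \to Z) \to \lnot W): α-rule — add (\lnot Z \to Z), \lnot \lnot W.
        ((X \leftrightarrow (\lnot Z \lor X)) \lor Y): β-rule — branch into (X \leftrightarrow (\lnot Z \lor X))  //  Y.
          branch 1.1.1 (add (X \leftrightarrow (\lnot Z \lor X))):
            \lnot (X \leftrightarrow (\lnot Z \lor X)): β-rule — branch into X, \lnot (\lnot Z \lor X)  //  \lnot X, (\lnot Z \lor X).
              branch 1.1.1.1 (add X, \lnot (\lnot Z \lor X)):
                \lnot (\lnot Z \lor X): α-rule — add \lnot \lnot Z, \lnot X.
                × closes — contains both X and \lnot X.
              branch 1.1.1.2 (add \lnot X, (\lnot Z \lor X)):
                (\lnot Z \to Z): β-rule — branch into \lnot \lnot Z  //  Z.
                  branch 1.1.1.2.1 (add \lnot \lnot Z):
                    (X \leftrightarrow (\lnot Z \lor X)): β-rule — branch into X, (\lnot Z \lor X)  //  \lnot X, \lnot (\lnot Z \lor X).
                      branch 1.1.1.2.1.1 (add X, (\lnot Z \lor X)):
                        × closes — contains both X and \lnot X.
                      branch 1.1.1.2.1.2 (add \lnot X, \lnot (\lnot Z \lor X)):
                        \lnot (\lnot Z \lor X): α-rule — add \lnot \lnot Z, \lnot X.
                        (\lnot Z \lor X): β-rule — branch into \lnot Z  //  X.
                          branch 1.1.1.2.1.2.1 (add \lnot Z):
                            × closes — contains both Z and \lnot Z.
                          branch 1.1.1.2.1.2.2 (add X):
                            × closes — contains both X and \lnot X.
                  branch 1.1.1.2.2 (add Z):
                    (X \leftrightarrow (\lnot Z \lor X)): β-rule — branch into X, (\lnot Z \lor X)  //  \lnot X, \lnot (\lnot Z \lor X).
                      branch 1.1.1.2.2.1 (add X, (\lnot Z \lor X)):
                        × closes — contains both X and \lnot X.
                      branch 1.1.1.2.2.2 (add \lnot X, \lnot (\lnot Z \lor X)):
                        \lnot (\lnot Z \lor X): α-rule — add \lnot \lnot Z, \lnot X.
                        (\lnot Z \lor X): β-rule — branch into \lnot Z  //  X.
                          branch 1.1.1.2.2.2.1 (add \lnot Z):
                            × closes — contains both Z and \lnot Z.
                          branch 1.1.1.2.2.2.2 (add X):
                            × closes — contains both X and \lnot X.
          branch 1.1.2 (add Y):
            × closes — contains both Y and \lnot Y.
      branch 1.2 (add \lnot W):
        × closes — contains both W and \lnot W.
  branch 2 (add ((\lnot Z \to Z) \to \lnot W)):
    (((\lnot Z \to Z) \to \lnot W) \to \lnot W): β-rule — branch into \lnot ((\lnot Z \to Z) \to \lnot W)  //  \lnot W.
      branch 2.1 (add \lnot ((\lnot Z \to Z) \to \lnot W)):
        \lnot ((\lnot Z \to Z) \to \lnot W): α-rule — add (\lnot Z \to Z), \lnot \lnot W.
        ((X \leftrightarrow (\lnot Z \lor X)) \lor Y): β-rule — branch into (X \leftrightarrow (\lnot Z \lor X))  //  Y.
          branch 2.1.1 (add (X \leftrightarrow (\lnot Z \lor X))):
            ((\lnot Z \to Z) \to \lnot W): β-rule — branch into \lnot (\lnot Z \to Z)  //  \lnot W.
              branch 2.1.1.1 (add \lnot (\lnot Z \to Z)):
                \lnot (\lnot Z \to Z): α-rule — add \lnot Z, \lnot Z.
                (\lnot Z \to Z): β-rule — branch into \lnot \lnot Z  //  Z.
                  branch 2.1.1.1.1 (add \lnot \lnot Z):
                    × closes — contains both Z and \lnot Z.
                  branch 2.1.1.1.2 (add Z):
                    × closes — contains both Z and \lnot Z.
              branch 2.1.1.2 (add \lnot W):
                × closes — contains both W and \lnot W.
          branch 2.1.2 (add Y):
            ((\lnot Z \to Z) \to \lnot W): β-rule — branch into \lnot (\lnot Z \to Z)  //  \lnot W.
              branch 2.1.2.1 (add \lnot (\lnot Z \to Z)):
                \lnot (\lnot Z \to Z): α-rule — add \lnot Z, \lnot Z.
                (\lnot Z \to Z): β-rule — branch into \lnot \lnot Z  //  Z.
                  branch 2.1.2.1.1 (add \lnot \lnot Z):
                    × closes — contains both Z and \lnot Z.
                  branch 2.1.2.1.2 (add Z):
                    × closes — contains both Z and \lnot Z.
              branch 2.1.2.2 (add \lnot W):
                × closes — contains both W and \lnot W.
      branch 2.2 (add \lnot W):
        × closes — contains both W and \lnot W.
All 16 branches close.
Every branch closed; the formula is unsatisfiable.

Unsatisfiable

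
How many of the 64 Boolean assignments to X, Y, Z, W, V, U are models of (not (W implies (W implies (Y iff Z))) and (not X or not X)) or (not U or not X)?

Initial set: {T ((not (W implies (W implies (Y iff Z))) and (not X or not X)) or (not U or not X))}.
T ((not (W implies (W implies (Y iff Z))) and (not X or not X)) or (not U or not X)): β-rule — branch into T (not (W implies (W implies (Y iff Z))) and (not X or not X))  //  T (not U or not X).
  branch 1 (add T (not (W implies (W implies (Y iff Z))) and (not X or not X))):
    T (not (W implies (W implies (Y iff Z))) and (not X or not X)): α-rule — add T not (W implies (W implies (Y iff Z))), T (not X or not X).
    T not (W implies (W implies (Y iff Z))): α-rule — add T W, F (W implies (Y iff Z)).
    F (W implies (Y iff Z)): α-rule — add T W, F (Y iff Z).
    T (not X or not X): β-rule — branch into T not X  //  T not X.
      branch 1.1 (add T not X):
        F (Y iff Z): β-rule — branch into T Y, F Z  //  F Y, T Z.
          branch 1.1.1 (add T Y, F Z):
            ○ open, literals {W=T, X=F, Y=T, Z=F}.
          branch 1.1.2 (add F Y, T Z):
            ○ open, literals {W=T, X=F, Y=F, Z=T}.
      branch 1.2 (add T not X):
        F (Y iff Z): β-rule — branch into T Y, F Z  //  F Y, T Z.
          branch 1.2.1 (add T Y, F Z):
            ○ open, literals {W=T, X=F, Y=T, Z=F}.
          branch 1.2.2 (add F Y, T Z):
            ○ open, literals {W=T, X=F, Y=F, Z=T}.
  branch 2 (add T (not U or not X)):
    T (not U or not X): β-rule — branch into T not U  //  T not X.
      branch 2.1 (add T not U):
        ○ open, literals {U=F}.
      branch 2.2 (add T not X):
        ○ open, literals {X=F}.
0 branches closed, 6 open.
Each open branch fixes some atoms; the unmentioned ones are free. Counting distinct full assignments: branch {W=T, X=F, Y=T, Z=F} (V, U) contributes 4 new; branch {W=T, X=F, Y=F, Z=T} (V, U) contributes 4 new; branch {W=T, X=F, Y=T, Z=F} (V, U) contributes 0 new; branch {W=T, X=F, Y=F, Z=T} (V, U) contributes 0 new; branch {U=F} (X, Y, Z, W, V) contributes 28 new; branch {X=F} (Y, Z, W, V, U) contributes 12 new. Total: 48.

48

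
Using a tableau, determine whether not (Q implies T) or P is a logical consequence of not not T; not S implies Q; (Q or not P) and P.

Initial set: {not not T; (not S implies Q); ((Q or not P) and P); not (not (Q implies T) or P)}.
not not T: drop double negation, giving T.
((Q or not P) and P): α-rule — add (Q or not P), P.
not (not (Q implies T) or P): α-rule — add not not (Q implies T), not P.
× closes — contains both P and not P.
All 1 branch closes.
Every branch closed, so the premises entail the conclusion.

Yes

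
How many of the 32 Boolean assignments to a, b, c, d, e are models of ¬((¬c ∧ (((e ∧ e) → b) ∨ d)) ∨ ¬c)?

Initial set: {¬((¬c ∧ (((e ∧ e) → b) ∨ d)) ∨ ¬c)}.
¬((¬c ∧ (((e ∧ e) → b) ∨ d)) ∨ ¬c): α-rule — add ¬(¬c ∧ (((e ∧ e) → b) ∨ d)), ¬¬c.
¬(¬c ∧ (((e ∧ e) → b) ∨ d)): β-rule — branch into ¬¬c  //  ¬(((e ∧ e) → b) ∨ d).
  branch 1 (add ¬¬c):
    ○ open, literals {c=T}.
  branch 2 (add ¬(((e ∧ e) → b) ∨ d)):
    ¬(((e ∧ e) → b) ∨ d): α-rule — add ¬((e ∧ e) → b), ¬d.
    ¬((e ∧ e) → b): α-rule — add (e ∧ e), ¬b.
    (e ∧ e): α-rule — add e, e.
    ○ open, literals {b=F, c=T, d=F, e=T}.
0 branches closed, 2 open.
Each open branch fixes some atoms; the unmentioned ones are free. Counting distinct full assignments: branch {c=T} (a, b, d, e) contributes 16 new; branch {b=F, c=T, d=F, e=T} (a) contributes 0 new. Total: 16.

16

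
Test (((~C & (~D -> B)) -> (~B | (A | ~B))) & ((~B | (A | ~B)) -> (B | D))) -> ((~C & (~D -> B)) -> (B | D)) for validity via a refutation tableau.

Assume the negation and expand:
Initial set: {~((((~C & (~D -> B)) -> (~B | (A | ~B))) & ((~B | (A | ~B)) -> (B | D))) -> ((~C & (~D -> B)) -> (B | D)))}.
~((((~C & (~D -> B)) -> (~B | (A | ~B))) & ((~B | (A | ~B)) -> (B | D))) -> ((~C & (~D -> B)) -> (B | D))): α-rule — add (((~C & (~D -> B)) -> (~B | (A | ~B))) & ((~B | (A | ~B)) -> (B | D))), ~((~C & (~D -> B)) -> (B | D)).
(((~C & (~D -> B)) -> (~B | (A | ~B))) & ((~B | (A | ~B)) -> (B | D))): α-rule — add ((~C & (~D -> B)) -> (~B | (A | ~B))), ((~B | (A | ~B)) -> (B | D)).
~((~C & (~D -> B)) -> (B | D)): α-rule — add (~C & (~D -> B)), ~(B | D).
(~C & (~D -> B)): α-rule — add ~C, (~D -> B).
~(B | D): α-rule — add ~B, ~D.
((~C & (~D -> B)) -> (~B | (A | ~B))): β-rule — branch into ~(~C & (~D -> B))  //  (~B | (A | ~B)).
  branch 1 (add ~(~C & (~D -> B))):
    ((~B | (A | ~B)) -> (B | D)): β-rule — branch into ~(~B | (A | ~B))  //  (B | D).
      branch 1.1 (add ~(~B | (A | ~B))):
        ~(~B | (A | ~B)): α-rule — add ~~B, ~(A | ~B).
        × closes — contains both B and ~B.
      branch 1.2 (add (B | D)):
        (~D -> B): β-rule — branch into ~~D  //  B.
          branch 1.2.1 (add ~~D):
            × closes — contains both D and ~D.
          branch 1.2.2 (add B):
            × closes — contains both B and ~B.
  branch 2 (add (~B | (A | ~B))):
    ((~B | (A | ~B)) -> (B | D)): β-rule — branch into ~(~B | (A | ~B))  //  (B | D).
      branch 2.1 (add ~(~B | (A | ~B))):
        ~(~B | (A | ~B)): α-rule — add ~~B, ~(A | ~B).
        × closes — contains both B and ~B.
      branch 2.2 (add (B | D)):
        (~D -> B): β-rule — branch into ~~D  //  B.
          branch 2.2.1 (add ~~D):
            × closes — contains both D and ~D.
          branch 2.2.2 (add B):
            × closes — contains both B and ~B.
All 6 branches close.
Every branch closed, so the negation is unsatisfiable and the formula is valid.

Valid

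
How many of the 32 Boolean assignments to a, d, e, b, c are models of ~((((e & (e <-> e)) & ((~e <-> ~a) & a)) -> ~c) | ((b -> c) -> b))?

2

Initial set: {T ~((((e & (e <-> e)) & ((~e <-> ~a) & a)) -> ~c) | ((b -> c) -> b))}.
T ~((((e & (e <-> e)) & ((~e <-> ~a) & a)) -> ~c) | ((b -> c) -> b)): α-rule — add F (((e & (e <-> e)) & ((~e <-> ~a) & a)) -> ~c), F ((b -> c) -> b).
F (((e & (e <-> e)) & ((~e <-> ~a) & a)) -> ~c): α-rule — add T ((e & (e <-> e)) & ((~e <-> ~a) & a)), F ~c.
F ((b -> c) -> b): α-rule — add T (b -> c), F b.
T ((e & (e <-> e)) & ((~e <-> ~a) & a)): α-rule — add T (e & (e <-> e)), T ((~e <-> ~a) & a).
T (e & (e <-> e)): α-rule — add T e, T (e <-> e).
T ((~e <-> ~a) & a): α-rule — add T (~e <-> ~a), T a.
T (b -> c): β-rule — branch into F b  //  T c.
  branch 1 (add F b):
    T (e <-> e): β-rule — branch into T e, T e  //  F e, F e.
      branch 1.1 (add T e, T e):
        T (~e <-> ~a): β-rule — branch into T ~e, T ~a  //  F ~e, F ~a.
          branch 1.1.1 (add T ~e, T ~a):
            × closes — contains both e and ~e.
          branch 1.1.2 (add F ~e, F ~a):
            ○ open, literals {a=T, b=F, c=T, e=T}.
      branch 1.2 (add F e, F e):
        × closes — contains both e and ~e.
  branch 2 (add T c):
    T (e <-> e): β-rule — branch into T e, T e  //  F e, F e.
      branch 2.1 (add T e, T e):
        T (~e <-> ~a): β-rule — branch into T ~e, T ~a  //  F ~e, F ~a.
          branch 2.1.1 (add T ~e, T ~a):
            × closes — contains both e and ~e.
          branch 2.1.2 (add F ~e, F ~a):
            ○ open, literals {a=T, b=F, c=T, e=T}.
      branch 2.2 (add F e, F e):
        × closes — contains both e and ~e.
4 branches closed, 2 open.
Each open branch fixes some atoms; the unmentioned ones are free. Counting distinct full assignments: branch {a=T, b=F, c=T, e=T} (d) contributes 2 new; branch {a=T, b=F, c=T, e=T} (d) contributes 0 new. Total: 2.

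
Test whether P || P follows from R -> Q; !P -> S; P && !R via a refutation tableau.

Initial set: {(R -> Q); (!P -> S); (P && !R); !(P || P)}.
(P && !R): α-rule — add P, !R.
!(P || P): α-rule — add !P, !P.
× closes — contains both P and !P.
All 1 branch closes.
Every branch closed, so the premises entail the conclusion.

Yes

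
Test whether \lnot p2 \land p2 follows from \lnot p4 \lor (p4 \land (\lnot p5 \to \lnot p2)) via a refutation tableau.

Initial set: {(\lnot p4 \lor (p4 \land (\lnot p5 \to \lnot p2))); \lnot (\lnot p2 \land p2)}.
(\lnot p4 \lor (p4 \land (\lnot p5 \to \lnot p2))): β-rule — branch into \lnot p4  //  (p4 \land (\lnot p5 \to \lnot p2)).
  branch 1 (add \lnot p4):
    \lnot (\lnot p2 \land p2): β-rule — branch into \lnot \lnot p2  //  \lnot p2.
      branch 1.1 (add \lnot \lnot p2):
        ○ open, literals {p2=T, p4=F}.
      branch 1.2 (add \lnot p2):
        ○ open, literals {p2=F, p4=F}.
  branch 2 (add (p4 \land (\lnot p5 \to \lnot p2))):
    (p4 \land (\lnot p5 \to \lnot p2)): α-rule — add p4, (\lnot p5 \to \lnot p2).
    \lnot (\lnot p2 \land p2): β-rule — branch into \lnot \lnot p2  //  \lnot p2.
      branch 2.1 (add \lnot \lnot p2):
        (\lnot p5 \to \lnot p2): β-rule — branch into \lnot \lnot p5  //  \lnot p2.
          branch 2.1.1 (add \lnot \lnot p5):
            ○ open, literals {p2=T, p4=T, p5=T}.
          branch 2.1.2 (add \lnot p2):
            × closes — contains both p2 and \lnot p2.
      branch 2.2 (add \lnot p2):
        (\lnot p5 \to \lnot p2): β-rule — branch into \lnot \lnot p5  //  \lnot p2.
          branch 2.2.1 (add \lnot \lnot p5):
            ○ open, literals {p2=F, p4=T, p5=T}.
          branch 2.2.2 (add \lnot p2):
            ○ open, literals {p2=F, p4=T}.
1 branch closed, 5 open.
An open branch gives a countermodel: p2=T, p4=F (unmentioned atoms arbitrary); the premises hold there but the conclusion fails.

No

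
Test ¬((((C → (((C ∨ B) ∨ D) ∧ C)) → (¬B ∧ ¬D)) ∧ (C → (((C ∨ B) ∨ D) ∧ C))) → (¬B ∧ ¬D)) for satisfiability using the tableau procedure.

Unsatisfiable

Initial set: {¬((((C → (((C ∨ B) ∨ D) ∧ C)) → (¬B ∧ ¬D)) ∧ (C → (((C ∨ B) ∨ D) ∧ C))) → (¬B ∧ ¬D))}.
¬((((C → (((C ∨ B) ∨ D) ∧ C)) → (¬B ∧ ¬D)) ∧ (C → (((C ∨ B) ∨ D) ∧ C))) → (¬B ∧ ¬D)): α-rule — add (((C → (((C ∨ B) ∨ D) ∧ C)) → (¬B ∧ ¬D)) ∧ (C → (((C ∨ B) ∨ D) ∧ C))), ¬(¬B ∧ ¬D).
(((C → (((C ∨ B) ∨ D) ∧ C)) → (¬B ∧ ¬D)) ∧ (C → (((C ∨ B) ∨ D) ∧ C))): α-rule — add ((C → (((C ∨ B) ∨ D) ∧ C)) → (¬B ∧ ¬D)), (C → (((C ∨ B) ∨ D) ∧ C)).
¬(¬B ∧ ¬D): β-rule — branch into ¬¬B  //  ¬¬D.
  branch 1 (add ¬¬B):
    ((C → (((C ∨ B) ∨ D) ∧ C)) → (¬B ∧ ¬D)): β-rule — branch into ¬(C → (((C ∨ B) ∨ D) ∧ C))  //  (¬B ∧ ¬D).
      branch 1.1 (add ¬(C → (((C ∨ B) ∨ D) ∧ C))):
        ¬(C → (((C ∨ B) ∨ D) ∧ C)): α-rule — add C, ¬(((C ∨ B) ∨ D) ∧ C).
        (C → (((C ∨ B) ∨ D) ∧ C)): β-rule — branch into ¬C  //  (((C ∨ B) ∨ D) ∧ C).
          branch 1.1.1 (add ¬C):
            × closes — contains both C and ¬C.
          branch 1.1.2 (add (((C ∨ B) ∨ D) ∧ C)):
            (((C ∨ B) ∨ D) ∧ C): α-rule — add ((C ∨ B) ∨ D), C.
            ¬(((C ∨ B) ∨ D) ∧ C): β-rule — branch into ¬((C ∨ B) ∨ D)  //  ¬C.
              branch 1.1.2.1 (add ¬((C ∨ B) ∨ D)):
                ¬((C ∨ B) ∨ D): α-rule — add ¬(C ∨ B), ¬D.
                ¬(C ∨ B): α-rule — add ¬C, ¬B.
                × closes — contains both C and ¬C.
              branch 1.1.2.2 (add ¬C):
                × closes — contains both C and ¬C.
      branch 1.2 (add (¬B ∧ ¬D)):
        (¬B ∧ ¬D): α-rule — add ¬B, ¬D.
        × closes — contains both B and ¬B.
  branch 2 (add ¬¬D):
    ((C → (((C ∨ B) ∨ D) ∧ C)) → (¬B ∧ ¬D)): β-rule — branch into ¬(C → (((C ∨ B) ∨ D) ∧ C))  //  (¬B ∧ ¬D).
      branch 2.1 (add ¬(C → (((C ∨ B) ∨ D) ∧ C))):
        ¬(C → (((C ∨ B) ∨ D) ∧ C)): α-rule — add C, ¬(((C ∨ B) ∨ D) ∧ C).
        (C → (((C ∨ B) ∨ D) ∧ C)): β-rule — branch into ¬C  //  (((C ∨ B) ∨ D) ∧ C).
          branch 2.1.1 (add ¬C):
            × closes — contains both C and ¬C.
          branch 2.1.2 (add (((C ∨ B) ∨ D) ∧ C)):
            (((C ∨ B) ∨ D) ∧ C): α-rule — add ((C ∨ B) ∨ D), C.
            ¬(((C ∨ B) ∨ D) ∧ C): β-rule — branch into ¬((C ∨ B) ∨ D)  //  ¬C.
              branch 2.1.2.1 (add ¬((C ∨ B) ∨ D)):
                ¬((C ∨ B) ∨ D): α-rule — add ¬(C ∨ B), ¬D.
                × closes — contains both D and ¬D.
              branch 2.1.2.2 (add ¬C):
                × closes — contains both C and ¬C.
      branch 2.2 (add (¬B ∧ ¬D)):
        (¬B ∧ ¬D): α-rule — add ¬B, ¬D.
        × closes — contains both D and ¬D.
All 8 branches close.
Every branch closed; the formula is unsatisfiable.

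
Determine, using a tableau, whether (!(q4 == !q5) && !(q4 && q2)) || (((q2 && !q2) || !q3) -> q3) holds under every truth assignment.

Not valid

Assume the negation and expand:
Initial set: {!((!(q4 == !q5) && !(q4 && q2)) || (((q2 && !q2) || !q3) -> q3))}.
!((!(q4 == !q5) && !(q4 && q2)) || (((q2 && !q2) || !q3) -> q3)): α-rule — add !(!(q4 == !q5) && !(q4 && q2)), !(((q2 && !q2) || !q3) -> q3).
!(((q2 && !q2) || !q3) -> q3): α-rule — add ((q2 && !q2) || !q3), !q3.
!(!(q4 == !q5) && !(q4 && q2)): β-rule — branch into !!(q4 == !q5)  //  !!(q4 && q2).
  branch 1 (add !!(q4 == !q5)):
    ((q2 && !q2) || !q3): β-rule — branch into (q2 && !q2)  //  !q3.
      branch 1.1 (add (q2 && !q2)):
        (q2 && !q2): α-rule — add q2, !q2.
        × closes — contains both q2 and !q2.
      branch 1.2 (add !q3):
        !!(q4 == !q5): β-rule — branch into q4, !q5  //  !q4, !!q5.
          branch 1.2.1 (add q4, !q5):
            ○ open, literals {q3=false, q4=true, q5=false}.
          branch 1.2.2 (add !q4, !!q5):
            ○ open, literals {q3=false, q4=false, q5=true}.
  branch 2 (add !!(q4 && q2)):
    !!(q4 && q2): α-rule — add q4, q2.
    ((q2 && !q2) || !q3): β-rule — branch into (q2 && !q2)  //  !q3.
      branch 2.1 (add (q2 && !q2)):
        (q2 && !q2): α-rule — add q2, !q2.
        × closes — contains both q2 and !q2.
      branch 2.2 (add !q3):
        ○ open, literals {q2=true, q3=false, q4=true}.
2 branches closed, 3 open.
An open branch gives a countermodel: q3=false, q4=true, q5=false (unmentioned atoms arbitrary); under it the original formula is false.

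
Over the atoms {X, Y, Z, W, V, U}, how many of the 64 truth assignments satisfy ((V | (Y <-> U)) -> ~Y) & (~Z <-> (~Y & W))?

20

Initial set: {(((V | (Y <-> U)) -> ~Y) & (~Z <-> (~Y & W)))}.
(((V | (Y <-> U)) -> ~Y) & (~Z <-> (~Y & W))): α-rule — add ((V | (Y <-> U)) -> ~Y), (~Z <-> (~Y & W)).
((V | (Y <-> U)) -> ~Y): β-rule — branch into ~(V | (Y <-> U))  //  ~Y.
  branch 1 (add ~(V | (Y <-> U))):
    ~(V | (Y <-> U)): α-rule — add ~V, ~(Y <-> U).
    (~Z <-> (~Y & W)): β-rule — branch into ~Z, (~Y & W)  //  ~~Z, ~(~Y & W).
      branch 1.1 (add ~Z, (~Y & W)):
        (~Y & W): α-rule — add ~Y, W.
        ~(Y <-> U): β-rule — branch into Y, ~U  //  ~Y, U.
          branch 1.1.1 (add Y, ~U):
            × closes — contains both Y and ~Y.
          branch 1.1.2 (add ~Y, U):
            ○ open, literals {U=1, V=0, W=1, Y=0, Z=0}.
      branch 1.2 (add ~~Z, ~(~Y & W)):
        ~(Y <-> U): β-rule — branch into Y, ~U  //  ~Y, U.
          branch 1.2.1 (add Y, ~U):
            ~(~Y & W): β-rule — branch into ~~Y  //  ~W.
              branch 1.2.1.1 (add ~~Y):
                ○ open, literals {U=0, V=0, Y=1, Z=1}.
              branch 1.2.1.2 (add ~W):
                ○ open, literals {U=0, V=0, W=0, Y=1, Z=1}.
          branch 1.2.2 (add ~Y, U):
            ~(~Y & W): β-rule — branch into ~~Y  //  ~W.
              branch 1.2.2.1 (add ~~Y):
                × closes — contains both Y and ~Y.
              branch 1.2.2.2 (add ~W):
                ○ open, literals {U=1, V=0, W=0, Y=0, Z=1}.
  branch 2 (add ~Y):
    (~Z <-> (~Y & W)): β-rule — branch into ~Z, (~Y & W)  //  ~~Z, ~(~Y & W).
      branch 2.1 (add ~Z, (~Y & W)):
        (~Y & W): α-rule — add ~Y, W.
        ○ open, literals {W=1, Y=0, Z=0}.
      branch 2.2 (add ~~Z, ~(~Y & W)):
        ~(~Y & W): β-rule — branch into ~~Y  //  ~W.
          branch 2.2.1 (add ~~Y):
            × closes — contains both Y and ~Y.
          branch 2.2.2 (add ~W):
            ○ open, literals {W=0, Y=0, Z=1}.
3 branches closed, 6 open.
Each open branch fixes some atoms; the unmentioned ones are free. Counting distinct full assignments: branch {U=1, V=0, W=1, Y=0, Z=0} (X) contributes 2 new; branch {U=0, V=0, Y=1, Z=1} (X, W) contributes 4 new; branch {U=0, V=0, W=0, Y=1, Z=1} (X) contributes 0 new; branch {U=1, V=0, W=0, Y=0, Z=1} (X) contributes 2 new; branch {W=1, Y=0, Z=0} (X, V, U) contributes 6 new; branch {W=0, Y=0, Z=1} (X, V, U) contributes 6 new. Total: 20.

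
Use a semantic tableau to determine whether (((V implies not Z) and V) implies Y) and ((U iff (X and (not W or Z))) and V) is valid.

Not valid

Assume the negation and expand:
Initial set: {not ((((V implies not Z) and V) implies Y) and ((U iff (X and (not W or Z))) and V))}.
not ((((V implies not Z) and V) implies Y) and ((U iff (X and (not W or Z))) and V)): β-rule — branch into not (((V implies not Z) and V) implies Y)  //  not ((U iff (X and (not W or Z))) and V).
  branch 1 (add not (((V implies not Z) and V) implies Y)):
    not (((V implies not Z) and V) implies Y): α-rule — add ((V implies not Z) and V), not Y.
    ((V implies not Z) and V): α-rule — add (V implies not Z), V.
    (V implies not Z): β-rule — branch into not V  //  not Z.
      branch 1.1 (add not V):
        × closes — contains both V and not V.
      branch 1.2 (add not Z):
        ○ open, literals {V=T, Y=F, Z=F}.
  branch 2 (add not ((U iff (X and (not W or Z))) and V)):
    not ((U iff (X and (not W or Z))) and V): β-rule — branch into not (U iff (X and (not W or Z)))  //  not V.
      branch 2.1 (add not (U iff (X and (not W or Z)))):
        not (U iff (X and (not W or Z))): β-rule — branch into U, not (X and (not W or Z))  //  not U, (X and (not W or Z)).
          branch 2.1.1 (add U, not (X and (not W or Z))):
            not (X and (not W or Z)): β-rule — branch into not X  //  not (not W or Z).
              branch 2.1.1.1 (add not X):
                ○ open, literals {U=T, X=F}.
              branch 2.1.1.2 (add not (not W or Z)):
                not (not W or Z): α-rule — add not not W, not Z.
                ○ open, literals {U=T, W=T, Z=F}.
          branch 2.1.2 (add not U, (X and (not W or Z))):
            (X and (not W or Z)): α-rule — add X, (not W or Z).
            (not W or Z): β-rule — branch into not W  //  Z.
              branch 2.1.2.1 (add not W):
                ○ open, literals {U=F, W=F, X=T}.
              branch 2.1.2.2 (add Z):
                ○ open, literals {U=F, X=T, Z=T}.
      branch 2.2 (add not V):
        ○ open, literals {V=F}.
1 branch closed, 6 open.
An open branch gives a countermodel: V=T, Y=F, Z=F (unmentioned atoms arbitrary); under it the original formula is false.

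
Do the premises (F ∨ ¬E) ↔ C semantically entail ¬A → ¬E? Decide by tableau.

Initial set: {((F ∨ ¬E) ↔ C); ¬(¬A → ¬E)}.
¬(¬A → ¬E): α-rule — add ¬A, ¬¬E.
((F ∨ ¬E) ↔ C): β-rule — branch into (F ∨ ¬E), C  //  ¬(F ∨ ¬E), ¬C.
  branch 1 (add (F ∨ ¬E), C):
    (F ∨ ¬E): β-rule — branch into F  //  ¬E.
      branch 1.1 (add F):
        ○ open, literals {A=0, C=1, E=1, F=1}.
      branch 1.2 (add ¬E):
        × closes — contains both E and ¬E.
  branch 2 (add ¬(F ∨ ¬E), ¬C):
    ¬(F ∨ ¬E): α-rule — add ¬F, ¬¬E.
    ○ open, literals {A=0, C=0, E=1, F=0}.
1 branch closed, 2 open.
An open branch gives a countermodel: A=0, C=1, E=1, F=1 (unmentioned atoms arbitrary); the premises hold there but the conclusion fails.

No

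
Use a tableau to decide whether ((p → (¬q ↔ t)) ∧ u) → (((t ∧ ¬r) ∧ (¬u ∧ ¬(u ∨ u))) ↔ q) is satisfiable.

Satisfiable

Initial set: {T (((p → (¬q ↔ t)) ∧ u) → (((t ∧ ¬r) ∧ (¬u ∧ ¬(u ∨ u))) ↔ q))}.
T (((p → (¬q ↔ t)) ∧ u) → (((t ∧ ¬r) ∧ (¬u ∧ ¬(u ∨ u))) ↔ q)): β-rule — branch into F ((p → (¬q ↔ t)) ∧ u)  //  T (((t ∧ ¬r) ∧ (¬u ∧ ¬(u ∨ u))) ↔ q).
  branch 1 (add F ((p → (¬q ↔ t)) ∧ u)):
    F ((p → (¬q ↔ t)) ∧ u): β-rule — branch into F (p → (¬q ↔ t))  //  F u.
      branch 1.1 (add F (p → (¬q ↔ t))):
        F (p → (¬q ↔ t)): α-rule — add T p, F (¬q ↔ t).
        F (¬q ↔ t): β-rule — branch into T ¬q, F t  //  F ¬q, T t.
          branch 1.1.1 (add T ¬q, F t):
            ○ open, literals {p=true, q=false, t=false}.
          branch 1.1.2 (add F ¬q, T t):
            ○ open, literals {p=true, q=true, t=true}.
      branch 1.2 (add F u):
        ○ open, literals {u=false}.
  branch 2 (add T (((t ∧ ¬r) ∧ (¬u ∧ ¬(u ∨ u))) ↔ q)):
    T (((t ∧ ¬r) ∧ (¬u ∧ ¬(u ∨ u))) ↔ q): β-rule — branch into T ((t ∧ ¬r) ∧ (¬u ∧ ¬(u ∨ u))), T q  //  F ((t ∧ ¬r) ∧ (¬u ∧ ¬(u ∨ u))), F q.
      branch 2.1 (add T ((t ∧ ¬r) ∧ (¬u ∧ ¬(u ∨ u))), T q):
        T ((t ∧ ¬r) ∧ (¬u ∧ ¬(u ∨ u))): α-rule — add T (t ∧ ¬r), T (¬u ∧ ¬(u ∨ u)).
        T (t ∧ ¬r): α-rule — add T t, T ¬r.
        T (¬u ∧ ¬(u ∨ u)): α-rule — add T ¬u, T ¬(u ∨ u).
        T ¬(u ∨ u): α-rule — add F u, F u.
        ○ open, literals {q=true, r=false, t=true, u=false}.
      branch 2.2 (add F ((t ∧ ¬r) ∧ (¬u ∧ ¬(u ∨ u))), F q):
        F ((t ∧ ¬r) ∧ (¬u ∧ ¬(u ∨ u))): β-rule — branch into F (t ∧ ¬r)  //  F (¬u ∧ ¬(u ∨ u)).
          branch 2.2.1 (add F (t ∧ ¬r)):
            F (t ∧ ¬r): β-rule — branch into F t  //  F ¬r.
              branch 2.2.1.1 (add F t):
                ○ open, literals {q=false, t=false}.
              branch 2.2.1.2 (add F ¬r):
                ○ open, literals {q=false, r=true}.
          branch 2.2.2 (add F (¬u ∧ ¬(u ∨ u))):
            F (¬u ∧ ¬(u ∨ u)): β-rule — branch into F ¬u  //  F ¬(u ∨ u).
              branch 2.2.2.1 (add F ¬u):
                ○ open, literals {q=false, u=true}.
              branch 2.2.2.2 (add F ¬(u ∨ u)):
                F ¬(u ∨ u): β-rule — branch into T u  //  T u.
                  branch 2.2.2.2.1 (add T u):
                    ○ open, literals {q=false, u=true}.
                  branch 2.2.2.2.2 (add T u):
                    ○ open, literals {q=false, u=true}.
0 branches closed, 9 open.
An open branch gives a satisfying assignment: p=true, q=false, t=false.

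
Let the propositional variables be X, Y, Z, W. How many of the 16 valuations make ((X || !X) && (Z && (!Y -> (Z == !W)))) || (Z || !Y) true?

12

Initial set: {(((X || !X) && (Z && (!Y -> (Z == !W)))) || (Z || !Y))}.
(((X || !X) && (Z && (!Y -> (Z == !W)))) || (Z || !Y)): β-rule — branch into ((X || !X) && (Z && (!Y -> (Z == !W))))  //  (Z || !Y).
  branch 1 (add ((X || !X) && (Z && (!Y -> (Z == !W))))):
    ((X || !X) && (Z && (!Y -> (Z == !W)))): α-rule — add (X || !X), (Z && (!Y -> (Z == !W))).
    (Z && (!Y -> (Z == !W))): α-rule — add Z, (!Y -> (Z == !W)).
    (X || !X): β-rule — branch into X  //  !X.
      branch 1.1 (add X):
        (!Y -> (Z == !W)): β-rule — branch into !!Y  //  (Z == !W).
          branch 1.1.1 (add !!Y):
            ○ open, literals {X=1, Y=1, Z=1}.
          branch 1.1.2 (add (Z == !W)):
            (Z == !W): β-rule — branch into Z, !W  //  !Z, !!W.
              branch 1.1.2.1 (add Z, !W):
                ○ open, literals {W=0, X=1, Z=1}.
              branch 1.1.2.2 (add !Z, !!W):
                × closes — contains both Z and !Z.
      branch 1.2 (add !X):
        (!Y -> (Z == !W)): β-rule — branch into !!Y  //  (Z == !W).
          branch 1.2.1 (add !!Y):
            ○ open, literals {X=0, Y=1, Z=1}.
          branch 1.2.2 (add (Z == !W)):
            (Z == !W): β-rule — branch into Z, !W  //  !Z, !!W.
              branch 1.2.2.1 (add Z, !W):
                ○ open, literals {W=0, X=0, Z=1}.
              branch 1.2.2.2 (add !Z, !!W):
                × closes — contains both Z and !Z.
  branch 2 (add (Z || !Y)):
    (Z || !Y): β-rule — branch into Z  //  !Y.
      branch 2.1 (add Z):
        ○ open, literals {Z=1}.
      branch 2.2 (add !Y):
        ○ open, literals {Y=0}.
2 branches closed, 6 open.
Each open branch fixes some atoms; the unmentioned ones are free. Counting distinct full assignments: branch {X=1, Y=1, Z=1} (W) contributes 2 new; branch {W=0, X=1, Z=1} (Y) contributes 1 new; branch {X=0, Y=1, Z=1} (W) contributes 2 new; branch {W=0, X=0, Z=1} (Y) contributes 1 new; branch {Z=1} (X, Y, W) contributes 2 new; branch {Y=0} (X, Z, W) contributes 4 new. Total: 12.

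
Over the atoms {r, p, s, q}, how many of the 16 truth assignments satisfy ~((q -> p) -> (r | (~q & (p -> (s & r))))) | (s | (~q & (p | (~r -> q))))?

12

Initial set: {(~((q -> p) -> (r | (~q & (p -> (s & r))))) | (s | (~q & (p | (~r -> q)))))}.
(~((q -> p) -> (r | (~q & (p -> (s & r))))) | (s | (~q & (p | (~r -> q))))): β-rule — branch into ~((q -> p) -> (r | (~q & (p -> (s & r)))))  //  (s | (~q & (p | (~r -> q)))).
  branch 1 (add ~((q -> p) -> (r | (~q & (p -> (s & r)))))):
    ~((q -> p) -> (r | (~q & (p -> (s & r))))): α-rule — add (q -> p), ~(r | (~q & (p -> (s & r)))).
    ~(r | (~q & (p -> (s & r)))): α-rule — add ~r, ~(~q & (p -> (s & r))).
    (q -> p): β-rule — branch into ~q  //  p.
      branch 1.1 (add ~q):
        ~(~q & (p -> (s & r))): β-rule — branch into ~~q  //  ~(p -> (s & r)).
          branch 1.1.1 (add ~~q):
            × closes — contains both q and ~q.
          branch 1.1.2 (add ~(p -> (s & r))):
            ~(p -> (s & r)): α-rule — add p, ~(s & r).
            ~(s & r): β-rule — branch into ~s  //  ~r.
              branch 1.1.2.1 (add ~s):
                ○ open, literals {p=true, q=false, r=false, s=false}.
              branch 1.1.2.2 (add ~r):
                ○ open, literals {p=true, q=false, r=false}.
      branch 1.2 (add p):
        ~(~q & (p -> (s & r))): β-rule — branch into ~~q  //  ~(p -> (s & r)).
          branch 1.2.1 (add ~~q):
            ○ open, literals {p=true, q=true, r=false}.
          branch 1.2.2 (add ~(p -> (s & r))):
            ~(p -> (s & r)): α-rule — add p, ~(s & r).
            ~(s & r): β-rule — branch into ~s  //  ~r.
              branch 1.2.2.1 (add ~s):
                ○ open, literals {p=true, r=false, s=false}.
              branch 1.2.2.2 (add ~r):
                ○ open, literals {p=true, r=false}.
  branch 2 (add (s | (~q & (p | (~r -> q))))):
    (s | (~q & (p | (~r -> q)))): β-rule — branch into s  //  (~q & (p | (~r -> q))).
      branch 2.1 (add s):
        ○ open, literals {s=true}.
      branch 2.2 (add (~q & (p | (~r -> q)))):
        (~q & (p | (~r -> q))): α-rule — add ~q, (p | (~r -> q)).
        (p | (~r -> q)): β-rule — branch into p  //  (~r -> q).
          branch 2.2.1 (add p):
            ○ open, literals {p=true, q=false}.
          branch 2.2.2 (add (~r -> q)):
            (~r -> q): β-rule — branch into ~~r  //  q.
              branch 2.2.2.1 (add ~~r):
                ○ open, literals {q=false, r=true}.
              branch 2.2.2.2 (add q):
                × closes — contains both q and ~q.
2 branches closed, 8 open.
Each open branch fixes some atoms; the unmentioned ones are free. Counting distinct full assignments: branch {p=true, q=false, r=false, s=false} (none free) contributes 1 new; branch {p=true, q=false, r=false} (s) contributes 1 new; branch {p=true, q=true, r=false} (s) contributes 2 new; branch {p=true, r=false, s=false} (q) contributes 0 new; branch {p=true, r=false} (s, q) contributes 0 new; branch {s=true} (r, p, q) contributes 6 new; branch {p=true, q=false} (r, s) contributes 1 new; branch {q=false, r=true} (p, s) contributes 1 new. Total: 12.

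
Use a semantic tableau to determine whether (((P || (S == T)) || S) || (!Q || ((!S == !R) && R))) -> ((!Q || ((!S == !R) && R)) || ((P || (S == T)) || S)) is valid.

Valid

Assume the negation and expand:
Initial set: {!((((P || (S == T)) || S) || (!Q || ((!S == !R) && R))) -> ((!Q || ((!S == !R) && R)) || ((P || (S == T)) || S)))}.
!((((P || (S == T)) || S) || (!Q || ((!S == !R) && R))) -> ((!Q || ((!S == !R) && R)) || ((P || (S == T)) || S))): α-rule — add (((P || (S == T)) || S) || (!Q || ((!S == !R) && R))), !((!Q || ((!S == !R) && R)) || ((P || (S == T)) || S)).
!((!Q || ((!S == !R) && R)) || ((P || (S == T)) || S)): α-rule — add !(!Q || ((!S == !R) && R)), !((P || (S == T)) || S).
!(!Q || ((!S == !R) && R)): α-rule — add !!Q, !((!S == !R) && R).
!((P || (S == T)) || S): α-rule — add !(P || (S == T)), !S.
!(P || (S == T)): α-rule — add !P, !(S == T).
(((P || (S == T)) || S) || (!Q || ((!S == !R) && R))): β-rule — branch into ((P || (S == T)) || S)  //  (!Q || ((!S == !R) && R)).
  branch 1 (add ((P || (S == T)) || S)):
    !((!S == !R) && R): β-rule — branch into !(!S == !R)  //  !R.
      branch 1.1 (add !(!S == !R)):
        !(S == T): β-rule — branch into S, !T  //  !S, T.
          branch 1.1.1 (add S, !T):
            × closes — contains both S and !S.
          branch 1.1.2 (add !S, T):
            ((P || (S == T)) || S): β-rule — branch into (P || (S == T))  //  S.
              branch 1.1.2.1 (add (P || (S == T))):
                !(!S == !R): β-rule — branch into !S, !!R  //  !!S, !R.
                  branch 1.1.2.1.1 (add !S, !!R):
                    (P || (S == T)): β-rule — branch into P  //  (S == T).
                      branch 1.1.2.1.1.1 (add P):
                        × closes — contains both P and !P.
                      branch 1.1.2.1.1.2 (add (S == T)):
                        (S == T): β-rule — branch into S, T  //  !S, !T.
                          branch 1.1.2.1.1.2.1 (add S, T):
                            × closes — contains both S and !S.
                          branch 1.1.2.1.1.2.2 (add !S, !T):
                            × closes — contains both T and !T.
                  branch 1.1.2.1.2 (add !!S, !R):
                    × closes — contains both S and !S.
              branch 1.1.2.2 (add S):
                × closes — contains both S and !S.
      branch 1.2 (add !R):
        !(S == T): β-rule — branch into S, !T  //  !S, T.
          branch 1.2.1 (add S, !T):
            × closes — contains both S and !S.
          branch 1.2.2 (add !S, T):
            ((P || (S == T)) || S): β-rule — branch into (P || (S == T))  //  S.
              branch 1.2.2.1 (add (P || (S == T))):
                (P || (S == T)): β-rule — branch into P  //  (S == T).
                  branch 1.2.2.1.1 (add P):
                    × closes — contains both P and !P.
                  branch 1.2.2.1.2 (add (S == T)):
                    (S == T): β-rule — branch into S, T  //  !S, !T.
                      branch 1.2.2.1.2.1 (add S, T):
                        × closes — contains both S and !S.
                      branch 1.2.2.1.2.2 (add !S, !T):
                        × closes — contains both T and !T.
              branch 1.2.2.2 (add S):
                × closes — contains both S and !S.
  branch 2 (add (!Q || ((!S == !R) && R))):
    !((!S == !R) && R): β-rule — branch into !(!S == !R)  //  !R.
      branch 2.1 (add !(!S == !R)):
        !(S == T): β-rule — branch into S, !T  //  !S, T.
          branch 2.1.1 (add S, !T):
            × closes — contains both S and !S.
          branch 2.1.2 (add !S, T):
            (!Q || ((!S == !R) && R)): β-rule — branch into !Q  //  ((!S == !R) && R).
              branch 2.1.2.1 (add !Q):
                × closes — contains both Q and !Q.
              branch 2.1.2.2 (add ((!S == !R) && R)):
                ((!S == !R) && R): α-rule — add (!S == !R), R.
                !(!S == !R): β-rule — branch into !S, !!R  //  !!S, !R.
                  branch 2.1.2.2.1 (add !S, !!R):
                    (!S == !R): β-rule — branch into !S, !R  //  !!S, !!R.
                      branch 2.1.2.2.1.1 (add !S, !R):
                        × closes — contains both R and !R.
                      branch 2.1.2.2.1.2 (add !!S, !!R):
                        × closes — contains both S and !S.
                  branch 2.1.2.2.2 (add !!S, !R):
                    × closes — contains both S and !S.
      branch 2.2 (add !R):
        !(S == T): β-rule — branch into S, !T  //  !S, T.
          branch 2.2.1 (add S, !T):
            × closes — contains both S and !S.
          branch 2.2.2 (add !S, T):
            (!Q || ((!S == !R) && R)): β-rule — branch into !Q  //  ((!S == !R) && R).
              branch 2.2.2.1 (add !Q):
                × closes — contains both Q and !Q.
              branch 2.2.2.2 (add ((!S == !R) && R)):
                ((!S == !R) && R): α-rule — add (!S == !R), R.
                × closes — contains both R and !R.
All 19 branches close.
Every branch closed, so the negation is unsatisfiable and the formula is valid.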